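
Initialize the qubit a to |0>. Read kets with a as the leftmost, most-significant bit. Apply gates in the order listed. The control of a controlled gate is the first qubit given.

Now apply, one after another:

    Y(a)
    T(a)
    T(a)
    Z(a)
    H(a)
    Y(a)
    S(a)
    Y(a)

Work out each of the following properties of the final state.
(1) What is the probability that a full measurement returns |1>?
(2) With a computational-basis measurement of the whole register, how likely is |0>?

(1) The probability of measuring |1> is 1/2.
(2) A full measurement returns |0> with probability 1/2.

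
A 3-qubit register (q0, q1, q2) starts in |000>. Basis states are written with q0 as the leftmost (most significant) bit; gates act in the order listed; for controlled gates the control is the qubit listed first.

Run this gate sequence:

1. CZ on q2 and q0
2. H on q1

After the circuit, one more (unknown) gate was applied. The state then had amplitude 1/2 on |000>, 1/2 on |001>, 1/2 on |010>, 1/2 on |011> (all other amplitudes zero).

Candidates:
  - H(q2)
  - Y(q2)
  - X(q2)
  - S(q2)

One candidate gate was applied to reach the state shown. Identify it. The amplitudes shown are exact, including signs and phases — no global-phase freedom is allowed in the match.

The applied gate was H(q2).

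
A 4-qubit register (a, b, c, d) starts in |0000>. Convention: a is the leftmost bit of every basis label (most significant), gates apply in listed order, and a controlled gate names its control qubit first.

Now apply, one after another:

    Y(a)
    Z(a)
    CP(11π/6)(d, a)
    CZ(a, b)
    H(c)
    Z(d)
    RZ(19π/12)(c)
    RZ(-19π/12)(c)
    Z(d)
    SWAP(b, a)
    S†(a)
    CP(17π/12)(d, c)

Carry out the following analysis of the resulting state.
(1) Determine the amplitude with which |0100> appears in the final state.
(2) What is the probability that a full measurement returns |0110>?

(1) The amplitude on |0100> is -sqrt(2)*I/2. Key observation: gates 6-9 undo each other exactly, leaving only the rest of the circuit to track.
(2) A full measurement returns |0110> with probability 1/2.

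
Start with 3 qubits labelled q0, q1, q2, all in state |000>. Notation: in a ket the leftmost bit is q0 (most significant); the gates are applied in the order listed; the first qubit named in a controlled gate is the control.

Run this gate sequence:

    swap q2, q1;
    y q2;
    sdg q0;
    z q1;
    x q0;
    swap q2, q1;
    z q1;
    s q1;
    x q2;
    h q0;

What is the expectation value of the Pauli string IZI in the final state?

The expectation value of IZI is -1.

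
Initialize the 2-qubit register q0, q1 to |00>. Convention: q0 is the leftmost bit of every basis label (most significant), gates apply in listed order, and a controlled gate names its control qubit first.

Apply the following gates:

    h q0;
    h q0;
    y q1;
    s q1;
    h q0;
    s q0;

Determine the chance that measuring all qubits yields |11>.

The probability of measuring |11> is 1/2.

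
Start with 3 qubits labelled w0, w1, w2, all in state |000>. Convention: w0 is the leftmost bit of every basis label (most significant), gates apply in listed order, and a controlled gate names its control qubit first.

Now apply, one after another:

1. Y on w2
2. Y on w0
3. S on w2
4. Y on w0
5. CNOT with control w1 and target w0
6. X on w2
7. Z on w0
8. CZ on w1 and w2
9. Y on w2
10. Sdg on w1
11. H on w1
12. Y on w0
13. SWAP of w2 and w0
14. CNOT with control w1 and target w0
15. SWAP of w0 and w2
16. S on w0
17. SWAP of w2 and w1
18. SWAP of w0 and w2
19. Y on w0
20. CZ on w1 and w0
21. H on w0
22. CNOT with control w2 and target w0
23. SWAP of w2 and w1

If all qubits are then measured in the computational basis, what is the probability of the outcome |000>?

A full measurement returns |000> with probability 0.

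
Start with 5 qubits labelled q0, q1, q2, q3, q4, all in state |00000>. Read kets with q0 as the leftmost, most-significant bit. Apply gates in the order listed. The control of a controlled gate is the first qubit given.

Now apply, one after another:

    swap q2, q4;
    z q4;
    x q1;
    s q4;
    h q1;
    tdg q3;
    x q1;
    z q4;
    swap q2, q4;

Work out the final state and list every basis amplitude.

After the circuit, the state carries amplitude -sqrt(2)/2 on |00000>, sqrt(2)/2 on |01000>, and 0 on every other basis state.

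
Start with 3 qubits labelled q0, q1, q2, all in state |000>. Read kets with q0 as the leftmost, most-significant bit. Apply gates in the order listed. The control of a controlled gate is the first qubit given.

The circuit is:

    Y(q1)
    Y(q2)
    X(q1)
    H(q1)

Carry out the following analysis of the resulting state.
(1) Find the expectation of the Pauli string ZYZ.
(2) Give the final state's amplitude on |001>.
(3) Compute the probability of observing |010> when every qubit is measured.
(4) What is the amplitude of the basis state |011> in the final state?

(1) In the final state, ZYZ has expectation 0.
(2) The final state's coefficient on |001> equals -sqrt(2)/2.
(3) Outcome |010> occurs with probability 0.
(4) The amplitude on |011> is -sqrt(2)/2.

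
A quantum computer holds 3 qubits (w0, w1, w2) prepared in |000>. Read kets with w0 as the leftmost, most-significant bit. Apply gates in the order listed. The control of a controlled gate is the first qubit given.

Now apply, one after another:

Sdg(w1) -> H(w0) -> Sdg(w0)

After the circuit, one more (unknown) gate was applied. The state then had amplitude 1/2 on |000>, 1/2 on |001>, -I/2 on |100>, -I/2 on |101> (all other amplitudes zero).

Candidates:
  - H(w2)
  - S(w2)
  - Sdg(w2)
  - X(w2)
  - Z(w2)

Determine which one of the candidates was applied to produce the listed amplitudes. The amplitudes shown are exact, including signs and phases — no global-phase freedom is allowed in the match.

The applied gate was H(w2).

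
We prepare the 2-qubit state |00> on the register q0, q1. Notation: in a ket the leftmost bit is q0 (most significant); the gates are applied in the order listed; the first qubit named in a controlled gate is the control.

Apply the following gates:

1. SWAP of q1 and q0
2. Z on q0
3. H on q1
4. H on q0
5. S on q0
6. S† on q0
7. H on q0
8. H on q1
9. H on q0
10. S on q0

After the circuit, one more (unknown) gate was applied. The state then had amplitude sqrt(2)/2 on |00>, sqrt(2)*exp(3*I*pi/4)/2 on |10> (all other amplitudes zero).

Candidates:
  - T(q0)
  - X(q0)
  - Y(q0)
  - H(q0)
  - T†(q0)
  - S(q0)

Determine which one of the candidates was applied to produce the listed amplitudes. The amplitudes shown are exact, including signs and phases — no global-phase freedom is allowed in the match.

It was T(q0) that produced the state shown. Key observation: gates 3-8 undo each other exactly, leaving only the rest of the circuit to track.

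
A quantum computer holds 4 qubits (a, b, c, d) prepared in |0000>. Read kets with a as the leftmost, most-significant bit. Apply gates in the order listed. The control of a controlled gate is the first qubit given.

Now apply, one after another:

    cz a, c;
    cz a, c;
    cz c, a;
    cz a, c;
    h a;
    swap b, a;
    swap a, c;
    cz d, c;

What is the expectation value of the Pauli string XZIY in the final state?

The observable XZIY averages to 0. Key observation: the block from step 1 through step 2 cancels to the identity and can be dropped.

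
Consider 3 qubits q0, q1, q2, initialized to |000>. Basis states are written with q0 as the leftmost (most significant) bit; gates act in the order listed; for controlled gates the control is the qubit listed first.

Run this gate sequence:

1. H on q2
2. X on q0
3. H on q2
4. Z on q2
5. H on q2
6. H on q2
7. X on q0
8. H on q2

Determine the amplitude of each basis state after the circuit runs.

The resulting statevector has amplitude sqrt(2)/2 on |000>, sqrt(2)/2 on |001>, and 0 on every other basis state.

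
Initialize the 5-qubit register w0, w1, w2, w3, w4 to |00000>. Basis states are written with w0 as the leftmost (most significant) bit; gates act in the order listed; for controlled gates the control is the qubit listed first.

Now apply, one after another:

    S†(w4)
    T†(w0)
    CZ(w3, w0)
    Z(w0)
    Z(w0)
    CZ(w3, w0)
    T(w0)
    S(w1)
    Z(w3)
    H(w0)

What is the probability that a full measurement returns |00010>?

The probability of measuring |00010> is 0. Key observation: steps 2-7 multiply out to the identity, so the circuit reduces to the remaining gates.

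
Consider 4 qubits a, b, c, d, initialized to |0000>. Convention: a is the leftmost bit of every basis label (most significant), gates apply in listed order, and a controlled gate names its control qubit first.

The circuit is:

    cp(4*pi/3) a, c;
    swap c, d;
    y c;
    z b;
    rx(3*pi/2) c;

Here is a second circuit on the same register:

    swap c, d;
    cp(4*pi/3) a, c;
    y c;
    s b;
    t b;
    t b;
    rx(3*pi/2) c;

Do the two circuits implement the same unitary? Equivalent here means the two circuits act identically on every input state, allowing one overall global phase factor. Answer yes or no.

No — the two circuits implement different unitaries, even allowing a global phase.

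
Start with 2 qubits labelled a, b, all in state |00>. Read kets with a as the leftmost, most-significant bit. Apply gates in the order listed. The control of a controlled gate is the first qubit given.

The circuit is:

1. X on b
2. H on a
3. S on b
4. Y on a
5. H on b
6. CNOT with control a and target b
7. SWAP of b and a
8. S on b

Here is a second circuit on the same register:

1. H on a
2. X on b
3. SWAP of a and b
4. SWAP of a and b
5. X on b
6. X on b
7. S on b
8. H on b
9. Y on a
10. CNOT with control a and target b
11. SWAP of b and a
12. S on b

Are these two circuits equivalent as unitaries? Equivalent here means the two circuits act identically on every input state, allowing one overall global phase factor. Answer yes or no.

Yes, they are equivalent — the unitaries differ by at most a global phase.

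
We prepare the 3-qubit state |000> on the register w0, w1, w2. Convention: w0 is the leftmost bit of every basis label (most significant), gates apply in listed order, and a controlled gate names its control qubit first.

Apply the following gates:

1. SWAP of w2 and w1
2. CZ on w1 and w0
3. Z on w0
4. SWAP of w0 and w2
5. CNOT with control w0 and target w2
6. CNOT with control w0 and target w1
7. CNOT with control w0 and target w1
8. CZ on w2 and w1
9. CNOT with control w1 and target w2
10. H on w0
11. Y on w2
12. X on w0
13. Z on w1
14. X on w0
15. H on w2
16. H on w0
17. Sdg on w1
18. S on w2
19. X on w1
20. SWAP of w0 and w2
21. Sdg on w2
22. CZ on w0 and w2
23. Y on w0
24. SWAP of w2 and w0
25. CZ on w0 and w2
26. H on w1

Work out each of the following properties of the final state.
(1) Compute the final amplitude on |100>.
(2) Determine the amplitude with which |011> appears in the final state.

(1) The final state's coefficient on |100> equals 0. Key observation: steps 6-7 multiply out to the identity, so the circuit reduces to the remaining gates.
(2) The amplitude on |011> is 1/2.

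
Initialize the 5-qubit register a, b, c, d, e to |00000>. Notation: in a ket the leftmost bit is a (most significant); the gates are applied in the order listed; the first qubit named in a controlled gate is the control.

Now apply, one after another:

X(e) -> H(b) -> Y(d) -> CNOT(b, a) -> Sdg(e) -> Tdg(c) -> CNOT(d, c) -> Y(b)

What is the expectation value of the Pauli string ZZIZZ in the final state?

The expectation value of ZZIZZ is -1.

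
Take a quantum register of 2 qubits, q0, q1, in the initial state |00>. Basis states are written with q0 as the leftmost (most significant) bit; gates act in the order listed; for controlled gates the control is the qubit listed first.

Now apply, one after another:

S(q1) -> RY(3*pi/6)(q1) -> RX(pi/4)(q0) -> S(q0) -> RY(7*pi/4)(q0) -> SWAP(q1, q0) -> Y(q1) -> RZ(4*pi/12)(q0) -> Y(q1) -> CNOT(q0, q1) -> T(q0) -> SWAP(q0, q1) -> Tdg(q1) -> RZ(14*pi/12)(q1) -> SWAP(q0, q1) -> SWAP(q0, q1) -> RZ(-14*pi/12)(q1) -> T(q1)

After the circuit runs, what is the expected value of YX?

In the final state, YX has expectation sqrt(2)/4 + sqrt(6)/4. Key observation: steps 13-18 multiply out to the identity, so the circuit reduces to the remaining gates.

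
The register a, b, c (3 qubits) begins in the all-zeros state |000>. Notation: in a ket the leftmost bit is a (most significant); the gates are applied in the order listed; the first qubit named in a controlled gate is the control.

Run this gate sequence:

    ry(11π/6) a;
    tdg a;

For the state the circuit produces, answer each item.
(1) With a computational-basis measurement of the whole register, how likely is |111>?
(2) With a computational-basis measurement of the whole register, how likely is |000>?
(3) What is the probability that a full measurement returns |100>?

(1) The probability of measuring |111> is 0.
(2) The probability of measuring |000> is sqrt(3)/4 + 1/2.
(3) Outcome |100> occurs with probability 1/2 - sqrt(3)/4.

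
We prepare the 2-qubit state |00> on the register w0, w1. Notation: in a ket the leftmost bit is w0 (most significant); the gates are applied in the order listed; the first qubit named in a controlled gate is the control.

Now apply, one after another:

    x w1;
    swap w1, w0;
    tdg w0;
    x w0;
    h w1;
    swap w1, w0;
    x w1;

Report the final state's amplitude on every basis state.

The resulting statevector has amplitude 0 on |00>, -sqrt(2)*exp(3*I*pi/4)/2 on |01>, 0 on |10>, -sqrt(2)*exp(3*I*pi/4)/2 on |11>.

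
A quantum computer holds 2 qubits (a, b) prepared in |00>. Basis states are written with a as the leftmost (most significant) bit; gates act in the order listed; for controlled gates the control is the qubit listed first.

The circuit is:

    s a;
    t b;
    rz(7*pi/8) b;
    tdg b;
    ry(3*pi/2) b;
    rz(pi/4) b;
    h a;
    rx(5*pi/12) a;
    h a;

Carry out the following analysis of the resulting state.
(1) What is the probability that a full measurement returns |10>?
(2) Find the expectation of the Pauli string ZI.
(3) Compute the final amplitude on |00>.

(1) A full measurement returns |10> with probability 0.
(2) In the final state, ZI has expectation 1.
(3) |00> carries amplitude sqrt(6)*I*sqrt(sqrt(2)/4 + 1/2)*exp(-9*I*pi/16)/4 - sqrt(2)*I*sqrt(1/2 - sqrt(2)/4)*exp(-9*I*pi/16)/4 - sqrt(6)*sqrt(1/2 - sqrt(2)/4)*exp(-9*I*pi/16)/4 - sqrt(2)*sqrt(sqrt(2)/4 + 1/2)*exp(-9*I*pi/16)/4 in the final state.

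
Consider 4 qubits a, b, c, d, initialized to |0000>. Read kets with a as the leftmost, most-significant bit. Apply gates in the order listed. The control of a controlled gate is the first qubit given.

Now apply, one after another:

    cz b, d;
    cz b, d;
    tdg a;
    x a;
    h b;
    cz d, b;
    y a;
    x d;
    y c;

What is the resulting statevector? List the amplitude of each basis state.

The resulting statevector has amplitude sqrt(2)/2 on |0011>, sqrt(2)/2 on |0111>, and 0 on every other basis state. Key observation: steps 1-2 multiply out to the identity, so the circuit reduces to the remaining gates.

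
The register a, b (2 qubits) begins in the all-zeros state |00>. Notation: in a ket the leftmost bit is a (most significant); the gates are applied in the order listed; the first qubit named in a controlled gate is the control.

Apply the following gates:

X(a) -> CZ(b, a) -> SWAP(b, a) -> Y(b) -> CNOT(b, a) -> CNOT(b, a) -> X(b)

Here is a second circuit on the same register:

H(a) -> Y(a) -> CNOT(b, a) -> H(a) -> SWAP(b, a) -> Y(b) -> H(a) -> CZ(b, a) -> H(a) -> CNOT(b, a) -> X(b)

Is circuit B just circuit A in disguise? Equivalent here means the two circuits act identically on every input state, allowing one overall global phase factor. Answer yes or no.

No: there is an input state on which the two circuits produce genuinely different outputs (not merely differing by a phase).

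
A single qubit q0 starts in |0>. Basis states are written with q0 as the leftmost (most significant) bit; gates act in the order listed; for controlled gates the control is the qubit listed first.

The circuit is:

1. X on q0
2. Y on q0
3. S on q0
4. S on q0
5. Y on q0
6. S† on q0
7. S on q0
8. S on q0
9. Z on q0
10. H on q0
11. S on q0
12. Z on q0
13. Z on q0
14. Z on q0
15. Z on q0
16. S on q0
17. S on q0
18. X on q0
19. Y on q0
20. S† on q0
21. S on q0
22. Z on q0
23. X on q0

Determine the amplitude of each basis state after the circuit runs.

The resulting statevector has amplitude -sqrt(2)*I/2 on |0>, -sqrt(2)/2 on |1>.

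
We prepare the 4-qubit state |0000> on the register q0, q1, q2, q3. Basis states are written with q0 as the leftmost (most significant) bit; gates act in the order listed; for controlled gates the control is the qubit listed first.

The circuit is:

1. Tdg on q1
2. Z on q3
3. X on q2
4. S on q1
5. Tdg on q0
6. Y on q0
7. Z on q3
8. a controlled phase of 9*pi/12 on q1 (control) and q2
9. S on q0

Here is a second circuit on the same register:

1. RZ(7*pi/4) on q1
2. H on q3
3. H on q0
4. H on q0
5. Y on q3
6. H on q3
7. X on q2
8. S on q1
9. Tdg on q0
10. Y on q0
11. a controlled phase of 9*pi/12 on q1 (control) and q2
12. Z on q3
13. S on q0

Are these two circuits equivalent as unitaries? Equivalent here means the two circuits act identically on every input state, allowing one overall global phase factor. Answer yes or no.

No — the two circuits implement different unitaries, even allowing a global phase.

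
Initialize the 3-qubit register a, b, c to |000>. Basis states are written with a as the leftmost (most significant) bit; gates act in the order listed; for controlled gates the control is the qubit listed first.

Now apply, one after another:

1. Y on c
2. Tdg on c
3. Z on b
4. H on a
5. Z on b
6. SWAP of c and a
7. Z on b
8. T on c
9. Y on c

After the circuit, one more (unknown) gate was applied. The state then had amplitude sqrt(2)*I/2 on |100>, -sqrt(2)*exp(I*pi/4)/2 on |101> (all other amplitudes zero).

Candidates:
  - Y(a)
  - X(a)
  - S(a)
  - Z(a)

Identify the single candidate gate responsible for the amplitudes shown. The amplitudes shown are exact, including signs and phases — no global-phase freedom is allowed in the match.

The applied gate was S(a).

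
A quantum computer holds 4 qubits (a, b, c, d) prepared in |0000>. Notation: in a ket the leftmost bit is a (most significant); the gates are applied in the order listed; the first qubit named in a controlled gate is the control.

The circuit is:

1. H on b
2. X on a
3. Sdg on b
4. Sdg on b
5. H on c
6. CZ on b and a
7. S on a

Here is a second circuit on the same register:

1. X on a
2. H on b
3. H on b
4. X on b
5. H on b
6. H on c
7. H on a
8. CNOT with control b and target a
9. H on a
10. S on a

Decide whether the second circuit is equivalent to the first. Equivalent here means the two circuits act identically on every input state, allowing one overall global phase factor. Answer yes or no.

Yes: on every input state the two circuits agree up to one overall phase factor.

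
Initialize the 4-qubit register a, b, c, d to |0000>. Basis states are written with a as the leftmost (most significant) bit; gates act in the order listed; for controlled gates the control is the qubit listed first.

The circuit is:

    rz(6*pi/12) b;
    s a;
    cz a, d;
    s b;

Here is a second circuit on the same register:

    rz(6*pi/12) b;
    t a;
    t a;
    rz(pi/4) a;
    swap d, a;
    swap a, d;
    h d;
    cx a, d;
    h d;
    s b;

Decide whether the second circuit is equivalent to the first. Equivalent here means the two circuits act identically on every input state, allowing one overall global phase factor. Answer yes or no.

No: there is an input state on which the two circuits produce genuinely different outputs (not merely differing by a phase).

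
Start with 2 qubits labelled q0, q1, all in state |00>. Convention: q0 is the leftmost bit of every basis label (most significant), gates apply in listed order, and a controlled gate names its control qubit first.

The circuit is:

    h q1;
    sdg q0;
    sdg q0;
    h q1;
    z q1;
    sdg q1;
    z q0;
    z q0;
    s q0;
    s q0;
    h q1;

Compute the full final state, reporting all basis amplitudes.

After the circuit, the state carries amplitude sqrt(2)/2 on |00>, sqrt(2)/2 on |01>, 0 on |10>, 0 on |11>.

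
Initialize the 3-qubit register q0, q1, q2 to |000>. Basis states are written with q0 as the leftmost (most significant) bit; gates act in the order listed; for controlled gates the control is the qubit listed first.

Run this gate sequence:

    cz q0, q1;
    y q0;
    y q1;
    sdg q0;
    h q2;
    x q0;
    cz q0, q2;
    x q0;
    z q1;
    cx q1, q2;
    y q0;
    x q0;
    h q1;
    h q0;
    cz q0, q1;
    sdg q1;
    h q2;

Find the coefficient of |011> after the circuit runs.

|011> carries amplitude 0 in the final state.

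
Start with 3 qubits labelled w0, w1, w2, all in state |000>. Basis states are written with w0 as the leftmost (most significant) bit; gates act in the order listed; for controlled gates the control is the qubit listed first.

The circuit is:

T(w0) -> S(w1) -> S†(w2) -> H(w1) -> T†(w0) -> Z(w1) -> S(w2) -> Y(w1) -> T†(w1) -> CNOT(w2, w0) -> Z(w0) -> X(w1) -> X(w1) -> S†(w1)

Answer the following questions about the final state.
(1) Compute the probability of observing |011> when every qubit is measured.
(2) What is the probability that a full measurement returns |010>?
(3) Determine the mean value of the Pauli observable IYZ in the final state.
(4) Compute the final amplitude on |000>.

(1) A full measurement returns |011> with probability 0. Key observation: steps 12-13 multiply out to the identity, so the circuit reduces to the remaining gates.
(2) A full measurement returns |010> with probability 1/2.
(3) The observable IYZ averages to -sqrt(2)/2.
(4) The final state's coefficient on |000> equals sqrt(2)*I/2.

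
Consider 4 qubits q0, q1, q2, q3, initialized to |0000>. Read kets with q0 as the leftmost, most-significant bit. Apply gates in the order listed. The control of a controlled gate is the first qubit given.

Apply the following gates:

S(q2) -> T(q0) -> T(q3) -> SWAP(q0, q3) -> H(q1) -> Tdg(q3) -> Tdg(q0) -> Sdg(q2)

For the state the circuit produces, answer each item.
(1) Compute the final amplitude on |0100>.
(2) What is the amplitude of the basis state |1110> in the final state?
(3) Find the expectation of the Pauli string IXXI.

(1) The final state's coefficient on |0100> equals sqrt(2)/2.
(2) The amplitude on |1110> is 0.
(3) In the final state, IXXI has expectation 0.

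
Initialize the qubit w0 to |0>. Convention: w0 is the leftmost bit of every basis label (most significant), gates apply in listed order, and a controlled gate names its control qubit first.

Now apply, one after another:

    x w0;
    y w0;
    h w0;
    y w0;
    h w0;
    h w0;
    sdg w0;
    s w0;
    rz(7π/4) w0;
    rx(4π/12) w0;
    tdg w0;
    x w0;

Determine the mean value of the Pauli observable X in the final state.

The expectation value of X is -1/4.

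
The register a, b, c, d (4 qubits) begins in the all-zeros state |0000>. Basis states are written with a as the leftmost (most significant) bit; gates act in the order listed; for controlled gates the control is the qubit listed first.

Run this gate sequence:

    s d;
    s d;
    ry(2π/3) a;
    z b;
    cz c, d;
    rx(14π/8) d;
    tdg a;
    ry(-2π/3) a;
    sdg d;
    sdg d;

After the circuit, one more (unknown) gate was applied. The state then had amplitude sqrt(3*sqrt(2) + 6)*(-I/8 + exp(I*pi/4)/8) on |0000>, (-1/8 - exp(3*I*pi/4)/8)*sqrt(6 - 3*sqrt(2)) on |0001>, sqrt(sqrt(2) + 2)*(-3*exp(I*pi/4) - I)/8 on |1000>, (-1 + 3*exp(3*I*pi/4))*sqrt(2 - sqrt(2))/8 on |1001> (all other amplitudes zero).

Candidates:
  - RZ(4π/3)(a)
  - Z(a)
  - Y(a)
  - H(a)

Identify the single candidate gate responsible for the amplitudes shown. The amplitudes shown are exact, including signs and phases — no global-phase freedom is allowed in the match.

The applied gate was Y(a).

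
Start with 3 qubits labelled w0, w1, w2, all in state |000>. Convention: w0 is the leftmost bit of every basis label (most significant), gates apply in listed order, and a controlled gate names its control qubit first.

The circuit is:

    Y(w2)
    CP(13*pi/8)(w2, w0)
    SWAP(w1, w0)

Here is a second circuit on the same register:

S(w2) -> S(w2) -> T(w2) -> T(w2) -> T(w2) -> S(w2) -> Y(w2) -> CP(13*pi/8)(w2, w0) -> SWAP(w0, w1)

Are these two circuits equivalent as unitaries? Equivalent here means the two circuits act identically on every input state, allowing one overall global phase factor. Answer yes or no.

No — the two circuits implement different unitaries, even allowing a global phase.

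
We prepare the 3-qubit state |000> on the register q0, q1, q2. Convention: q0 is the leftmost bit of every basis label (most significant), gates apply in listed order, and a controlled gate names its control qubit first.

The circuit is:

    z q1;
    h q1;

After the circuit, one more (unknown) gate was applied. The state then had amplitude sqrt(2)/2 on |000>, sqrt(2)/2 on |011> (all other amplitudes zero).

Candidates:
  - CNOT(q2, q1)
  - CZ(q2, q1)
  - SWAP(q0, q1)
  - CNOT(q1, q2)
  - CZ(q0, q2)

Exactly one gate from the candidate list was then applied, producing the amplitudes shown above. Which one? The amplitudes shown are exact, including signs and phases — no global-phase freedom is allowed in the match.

The applied gate was CNOT(q1, q2).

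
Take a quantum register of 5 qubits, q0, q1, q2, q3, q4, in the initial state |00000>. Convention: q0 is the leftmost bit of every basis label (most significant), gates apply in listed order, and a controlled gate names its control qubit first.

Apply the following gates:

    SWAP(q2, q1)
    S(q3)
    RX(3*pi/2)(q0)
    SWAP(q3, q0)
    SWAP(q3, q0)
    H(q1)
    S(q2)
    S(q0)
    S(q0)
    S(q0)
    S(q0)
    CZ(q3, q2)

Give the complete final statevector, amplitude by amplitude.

After the circuit, the state carries amplitude -1/2 on |00000>, -1/2 on |01000>, -I/2 on |10000>, -I/2 on |11000>, and 0 on every other basis state. Key observation: gates 8-11 undo each other exactly, leaving only the rest of the circuit to track.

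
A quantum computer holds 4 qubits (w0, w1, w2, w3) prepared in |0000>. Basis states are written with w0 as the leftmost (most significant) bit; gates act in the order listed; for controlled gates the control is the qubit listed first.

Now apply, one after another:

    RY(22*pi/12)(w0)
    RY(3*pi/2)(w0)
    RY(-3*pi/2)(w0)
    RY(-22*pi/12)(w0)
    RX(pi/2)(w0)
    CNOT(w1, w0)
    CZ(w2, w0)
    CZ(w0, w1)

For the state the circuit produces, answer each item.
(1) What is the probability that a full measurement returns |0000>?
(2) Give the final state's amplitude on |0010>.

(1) Outcome |0000> occurs with probability 1/2. Key observation: gates 1-4 undo each other exactly, leaving only the rest of the circuit to track.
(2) The amplitude on |0010> is 0.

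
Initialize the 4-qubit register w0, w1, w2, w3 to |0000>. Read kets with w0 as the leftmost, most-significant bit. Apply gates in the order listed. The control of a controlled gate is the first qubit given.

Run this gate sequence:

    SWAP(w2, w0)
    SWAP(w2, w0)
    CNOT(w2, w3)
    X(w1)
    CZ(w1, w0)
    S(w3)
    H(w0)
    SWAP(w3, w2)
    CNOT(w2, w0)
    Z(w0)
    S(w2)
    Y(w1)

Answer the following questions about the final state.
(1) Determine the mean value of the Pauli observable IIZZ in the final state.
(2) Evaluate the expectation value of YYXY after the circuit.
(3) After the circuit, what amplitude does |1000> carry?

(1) In the final state, IIZZ has expectation 1. Key observation: gates 1-2 undo each other exactly, leaving only the rest of the circuit to track.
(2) The expectation value of YYXY is 0.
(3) The final state's coefficient on |1000> equals sqrt(2)*I/2.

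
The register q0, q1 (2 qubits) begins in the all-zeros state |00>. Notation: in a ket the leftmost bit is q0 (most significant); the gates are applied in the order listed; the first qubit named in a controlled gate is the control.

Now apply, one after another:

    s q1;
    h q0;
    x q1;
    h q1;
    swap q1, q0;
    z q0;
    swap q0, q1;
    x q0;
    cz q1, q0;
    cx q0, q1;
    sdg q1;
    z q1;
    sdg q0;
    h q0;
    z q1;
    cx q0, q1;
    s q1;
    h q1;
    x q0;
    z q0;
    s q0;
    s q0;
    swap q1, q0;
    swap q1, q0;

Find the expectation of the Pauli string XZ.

The observable XZ averages to 1.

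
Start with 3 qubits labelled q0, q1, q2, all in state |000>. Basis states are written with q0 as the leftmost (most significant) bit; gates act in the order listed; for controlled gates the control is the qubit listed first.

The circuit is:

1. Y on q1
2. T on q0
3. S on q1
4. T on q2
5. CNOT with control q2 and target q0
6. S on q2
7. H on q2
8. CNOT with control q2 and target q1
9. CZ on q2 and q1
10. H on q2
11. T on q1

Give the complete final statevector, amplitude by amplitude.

After the circuit, the state carries amplitude -1/2 on |000>, 1/2 on |001>, -exp(I*pi/4)/2 on |010>, -exp(I*pi/4)/2 on |011>, 0 on |100>, 0 on |101>, 0 on |110>, 0 on |111>.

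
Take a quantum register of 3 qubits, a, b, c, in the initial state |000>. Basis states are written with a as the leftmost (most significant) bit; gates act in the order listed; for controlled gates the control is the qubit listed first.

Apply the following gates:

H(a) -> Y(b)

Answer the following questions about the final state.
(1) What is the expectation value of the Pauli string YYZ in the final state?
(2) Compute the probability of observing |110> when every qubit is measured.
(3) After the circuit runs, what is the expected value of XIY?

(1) The expectation value of YYZ is 0.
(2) A full measurement returns |110> with probability 1/2.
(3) In the final state, XIY has expectation 0.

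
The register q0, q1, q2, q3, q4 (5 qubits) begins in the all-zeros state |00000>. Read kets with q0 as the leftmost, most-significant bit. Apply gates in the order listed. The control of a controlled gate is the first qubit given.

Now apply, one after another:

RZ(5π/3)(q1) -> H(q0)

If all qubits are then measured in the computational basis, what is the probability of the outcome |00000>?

The probability of measuring |00000> is 1/2.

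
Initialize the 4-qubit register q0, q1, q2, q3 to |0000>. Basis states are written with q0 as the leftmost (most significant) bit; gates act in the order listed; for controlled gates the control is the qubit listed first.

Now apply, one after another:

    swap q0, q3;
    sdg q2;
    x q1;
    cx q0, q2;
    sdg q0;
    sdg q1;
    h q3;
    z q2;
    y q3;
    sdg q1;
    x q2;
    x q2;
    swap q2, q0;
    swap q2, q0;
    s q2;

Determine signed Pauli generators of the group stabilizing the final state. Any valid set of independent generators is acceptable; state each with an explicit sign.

The stabilizer group can be generated by -IIIX, +ZIII, -IZII, +IIZI, among other valid generating sets. Key observation: gates 13-14 undo each other exactly, leaving only the rest of the circuit to track.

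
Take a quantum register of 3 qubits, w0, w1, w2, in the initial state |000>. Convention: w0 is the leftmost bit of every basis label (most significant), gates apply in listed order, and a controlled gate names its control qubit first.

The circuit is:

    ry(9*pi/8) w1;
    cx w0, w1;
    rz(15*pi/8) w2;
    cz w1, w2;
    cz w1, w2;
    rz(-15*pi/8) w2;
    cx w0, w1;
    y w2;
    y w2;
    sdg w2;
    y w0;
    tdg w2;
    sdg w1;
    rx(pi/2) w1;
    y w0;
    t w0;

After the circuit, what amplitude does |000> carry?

The final state's coefficient on |000> equals -sin(5*pi/16). Key observation: steps 2-7 multiply out to the identity, so the circuit reduces to the remaining gates.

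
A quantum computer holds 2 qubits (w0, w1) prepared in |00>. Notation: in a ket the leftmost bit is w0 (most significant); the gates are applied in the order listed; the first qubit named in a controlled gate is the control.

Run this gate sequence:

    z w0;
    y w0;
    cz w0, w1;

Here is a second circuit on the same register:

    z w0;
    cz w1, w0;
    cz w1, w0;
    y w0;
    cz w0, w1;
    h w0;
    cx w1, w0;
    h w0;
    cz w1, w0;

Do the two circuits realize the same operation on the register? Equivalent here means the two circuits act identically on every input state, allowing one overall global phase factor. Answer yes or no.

Yes: on every input state the two circuits agree up to one overall phase factor.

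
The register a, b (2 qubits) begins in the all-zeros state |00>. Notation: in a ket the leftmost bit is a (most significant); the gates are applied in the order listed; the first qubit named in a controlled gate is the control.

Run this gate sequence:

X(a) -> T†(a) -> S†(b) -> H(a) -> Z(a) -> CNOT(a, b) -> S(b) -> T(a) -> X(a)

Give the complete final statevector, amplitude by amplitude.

The resulting statevector has amplitude 0 on |00>, sqrt(2)*I/2 on |01>, -sqrt(2)*exp(3*I*pi/4)/2 on |10>, 0 on |11>.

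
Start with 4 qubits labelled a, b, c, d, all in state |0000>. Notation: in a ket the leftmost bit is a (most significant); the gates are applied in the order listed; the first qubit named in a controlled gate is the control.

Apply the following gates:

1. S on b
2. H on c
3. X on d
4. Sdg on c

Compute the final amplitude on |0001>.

The final state's coefficient on |0001> equals sqrt(2)/2.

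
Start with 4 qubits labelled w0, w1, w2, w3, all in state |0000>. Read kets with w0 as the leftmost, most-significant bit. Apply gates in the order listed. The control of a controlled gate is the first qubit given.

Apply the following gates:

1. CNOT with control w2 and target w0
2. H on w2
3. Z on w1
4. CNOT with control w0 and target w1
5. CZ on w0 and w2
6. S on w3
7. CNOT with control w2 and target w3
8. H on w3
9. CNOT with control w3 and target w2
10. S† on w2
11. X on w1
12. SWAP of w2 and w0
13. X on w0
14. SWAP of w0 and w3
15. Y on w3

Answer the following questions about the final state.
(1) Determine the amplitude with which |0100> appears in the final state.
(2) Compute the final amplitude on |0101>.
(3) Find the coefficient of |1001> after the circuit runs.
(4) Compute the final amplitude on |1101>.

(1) The final state's coefficient on |0100> equals -I/2.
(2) The amplitude on |0101> is 1/2.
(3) The final state's coefficient on |1001> equals 0.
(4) The final state's coefficient on |1101> equals 1/2.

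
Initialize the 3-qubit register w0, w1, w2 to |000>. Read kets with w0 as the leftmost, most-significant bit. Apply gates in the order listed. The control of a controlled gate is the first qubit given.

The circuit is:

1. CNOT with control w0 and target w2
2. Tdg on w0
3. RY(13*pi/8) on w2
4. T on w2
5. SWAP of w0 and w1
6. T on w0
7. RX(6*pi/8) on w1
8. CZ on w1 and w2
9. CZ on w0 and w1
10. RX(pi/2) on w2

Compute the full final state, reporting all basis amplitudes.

The resulting statevector has amplitude -sqrt(2)*sqrt(1/2 - sqrt(2)/4)*cos(3*pi/16)/2 - sqrt(2)*I*sqrt(1/2 - sqrt(2)/4)*exp(I*pi/4)*sin(3*pi/16)/2 on |000>, sqrt(2)*sqrt(1/2 - sqrt(2)/4)*exp(I*pi/4)*sin(3*pi/16)/2 + sqrt(2)*I*sqrt(1/2 - sqrt(2)/4)*cos(3*pi/16)/2 on |001>, sqrt(2)*sqrt(sqrt(2)/4 + 1/2)*exp(I*pi/4)*sin(3*pi/16)/2 + sqrt(2)*I*sqrt(sqrt(2)/4 + 1/2)*cos(3*pi/16)/2 on |010>, sqrt(2)*sqrt(sqrt(2)/4 + 1/2)*cos(3*pi/16)/2 + sqrt(2)*I*sqrt(sqrt(2)/4 + 1/2)*exp(I*pi/4)*sin(3*pi/16)/2 on |011>, 0 on |100>, 0 on |101>, 0 on |110>, 0 on |111>.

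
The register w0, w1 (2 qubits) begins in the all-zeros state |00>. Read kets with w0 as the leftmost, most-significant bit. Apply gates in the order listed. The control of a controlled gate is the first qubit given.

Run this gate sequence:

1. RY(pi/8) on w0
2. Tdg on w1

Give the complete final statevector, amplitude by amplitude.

The final amplitudes are cos(pi/16) on |00>, 0 on |01>, sin(pi/16) on |10>, 0 on |11>.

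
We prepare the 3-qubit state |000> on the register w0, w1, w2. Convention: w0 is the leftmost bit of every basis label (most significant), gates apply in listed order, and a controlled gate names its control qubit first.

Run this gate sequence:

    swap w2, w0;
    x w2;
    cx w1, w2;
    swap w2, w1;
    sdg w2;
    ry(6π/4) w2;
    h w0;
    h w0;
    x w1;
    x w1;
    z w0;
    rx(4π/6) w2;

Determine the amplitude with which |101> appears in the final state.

The amplitude on |101> is 0. Key observation: gates 9-10 undo each other exactly, leaving only the rest of the circuit to track.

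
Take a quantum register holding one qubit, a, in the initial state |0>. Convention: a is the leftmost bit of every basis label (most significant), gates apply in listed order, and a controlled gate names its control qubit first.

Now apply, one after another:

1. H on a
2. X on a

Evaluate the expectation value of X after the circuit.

The observable X averages to 1.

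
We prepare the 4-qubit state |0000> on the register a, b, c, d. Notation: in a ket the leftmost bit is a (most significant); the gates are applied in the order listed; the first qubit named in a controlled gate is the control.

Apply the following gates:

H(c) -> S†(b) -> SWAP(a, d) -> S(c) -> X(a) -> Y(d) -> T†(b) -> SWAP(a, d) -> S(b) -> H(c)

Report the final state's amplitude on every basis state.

The final amplitudes are -1/2 + I/2 on |1001>, 1/2 + I/2 on |1011>, and 0 on every other basis state.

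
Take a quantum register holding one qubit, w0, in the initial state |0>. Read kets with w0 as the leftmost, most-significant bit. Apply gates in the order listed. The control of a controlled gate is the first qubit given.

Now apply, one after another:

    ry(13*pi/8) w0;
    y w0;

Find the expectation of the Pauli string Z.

The observable Z averages to -sqrt(2 - sqrt(2))/2.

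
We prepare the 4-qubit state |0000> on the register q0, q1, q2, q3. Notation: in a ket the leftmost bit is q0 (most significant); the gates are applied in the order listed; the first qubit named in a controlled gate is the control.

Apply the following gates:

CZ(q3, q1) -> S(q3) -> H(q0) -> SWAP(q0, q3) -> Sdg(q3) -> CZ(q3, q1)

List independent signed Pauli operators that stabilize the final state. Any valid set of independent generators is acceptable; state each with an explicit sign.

The stabilizer group can be generated by -IIIY, +ZIII, +IZII, +IIZI, among other valid generating sets.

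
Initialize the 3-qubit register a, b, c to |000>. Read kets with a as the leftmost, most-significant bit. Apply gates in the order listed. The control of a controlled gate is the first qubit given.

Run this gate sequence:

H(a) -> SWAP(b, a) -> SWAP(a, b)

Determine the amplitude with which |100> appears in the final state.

The final state's coefficient on |100> equals sqrt(2)/2.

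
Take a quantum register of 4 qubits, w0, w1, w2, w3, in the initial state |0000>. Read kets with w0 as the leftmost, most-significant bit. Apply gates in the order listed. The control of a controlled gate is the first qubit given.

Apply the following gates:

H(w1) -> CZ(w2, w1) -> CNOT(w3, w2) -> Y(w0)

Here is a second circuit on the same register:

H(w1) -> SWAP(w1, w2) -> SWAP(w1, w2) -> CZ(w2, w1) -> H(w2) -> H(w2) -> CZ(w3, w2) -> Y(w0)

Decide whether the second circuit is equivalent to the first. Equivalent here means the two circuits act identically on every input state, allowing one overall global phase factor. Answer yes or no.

No — the two circuits implement different unitaries, even allowing a global phase.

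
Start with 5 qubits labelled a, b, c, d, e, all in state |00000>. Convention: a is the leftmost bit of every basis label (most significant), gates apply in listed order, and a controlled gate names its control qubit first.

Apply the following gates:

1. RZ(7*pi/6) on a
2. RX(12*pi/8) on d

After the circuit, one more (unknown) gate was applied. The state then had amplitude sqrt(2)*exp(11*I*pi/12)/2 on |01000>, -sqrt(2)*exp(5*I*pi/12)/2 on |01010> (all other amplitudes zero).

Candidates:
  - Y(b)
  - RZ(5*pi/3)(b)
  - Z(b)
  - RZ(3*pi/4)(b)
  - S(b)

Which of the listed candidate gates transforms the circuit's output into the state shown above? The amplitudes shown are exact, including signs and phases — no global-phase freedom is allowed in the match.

The unique candidate consistent with the amplitudes is Y(b).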